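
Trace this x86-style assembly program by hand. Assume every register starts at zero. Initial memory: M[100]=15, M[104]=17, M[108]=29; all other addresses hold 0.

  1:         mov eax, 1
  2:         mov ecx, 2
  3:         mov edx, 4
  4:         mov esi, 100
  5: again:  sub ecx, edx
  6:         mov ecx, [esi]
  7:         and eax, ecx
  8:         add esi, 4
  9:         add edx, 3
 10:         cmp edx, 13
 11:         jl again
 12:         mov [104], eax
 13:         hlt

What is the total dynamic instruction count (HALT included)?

27

mov eax, 1 → eax=1
mov ecx, 2 → ecx=2
mov edx, 4 → edx=4
mov esi, 100 → esi=100
sub ecx, edx → ecx=2-4=-2
mov ecx, [esi] → ecx=M[100]=15
and eax, ecx → eax=1&15=1
add esi, 4 → esi=100+4=104
add edx, 3 → edx=4+3=7
cmp edx, 13  (cmp 7,13)
jl again: taken
sub ecx, edx → ecx=15-7=8
mov ecx, [esi] → ecx=M[104]=17
and eax, ecx → eax=1&17=1
add esi, 4 → esi=104+4=108
add edx, 3 → edx=7+3=10
cmp edx, 13  (cmp 10,13)
jl again: taken
sub ecx, edx → ecx=17-10=7
mov ecx, [esi] → ecx=M[108]=29
and eax, ecx → eax=1&29=1
add esi, 4 → esi=108+4=112
add edx, 3 → edx=10+3=13
cmp edx, 13  (cmp 13,13)
jl again: not taken
mov [104], eax → M[104]=1
halt.
Total executed instructions: 27.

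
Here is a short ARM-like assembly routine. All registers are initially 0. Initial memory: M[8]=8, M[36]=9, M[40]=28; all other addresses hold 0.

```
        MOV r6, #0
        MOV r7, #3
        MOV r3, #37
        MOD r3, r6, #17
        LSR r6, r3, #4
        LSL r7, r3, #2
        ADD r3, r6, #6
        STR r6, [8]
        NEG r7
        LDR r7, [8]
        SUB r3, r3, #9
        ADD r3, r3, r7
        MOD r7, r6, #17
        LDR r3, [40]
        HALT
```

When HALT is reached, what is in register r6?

after MOV r6, #0: r6=0
after MOV r7, #3: r7=3
after MOV r3, #37: r3=37
after MOD r3, r6, #17: r3=0%17=0
after LSR r6, r3, #4: r6=0>>4=0
after LSL r7, r3, #2: r7=0<<2=0
after ADD r3, r6, #6: r3=0+6=6
STR r6, [8] → M[8]=0
after NEG r7: r7=-(0)=0
after LDR r7, [8]: r7=M[8]=0
after SUB r3, r3, #9: r3=6-9=-3
after ADD r3, r3, r7: r3=(-3)+0=-3
after MOD r7, r6, #17: r7=0%17=0
after LDR r3, [40]: r3=M[40]=28
halt.

0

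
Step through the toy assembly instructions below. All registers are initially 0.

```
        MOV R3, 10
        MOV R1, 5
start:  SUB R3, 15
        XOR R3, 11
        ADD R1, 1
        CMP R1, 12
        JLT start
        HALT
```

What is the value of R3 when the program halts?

MOV R3, 10 → R3=10
MOV R1, 5 → R1=5
SUB R3, 15 → R3=10-15=-5
XOR R3, 11 → R3=(-5)^11=-16
ADD R1, 1 → R1=5+1=6
CMP R1, 12  (cmp 6,12)
JLT start: taken
SUB R3, 15 → R3=(-16)-15=-31
XOR R3, 11 → R3=(-31)^11=-22
ADD R1, 1 → R1=6+1=7
CMP R1, 12  (cmp 7,12)
JLT start: taken
SUB R3, 15 → R3=(-22)-15=-37
XOR R3, 11 → R3=(-37)^11=-48
ADD R1, 1 → R1=7+1=8
CMP R1, 12  (cmp 8,12)
JLT start: taken
SUB R3, 15 → R3=(-48)-15=-63
XOR R3, 11 → R3=(-63)^11=-54
ADD R1, 1 → R1=8+1=9
CMP R1, 12  (cmp 9,12)
JLT start: taken
SUB R3, 15 → R3=(-54)-15=-69
XOR R3, 11 → R3=(-69)^11=-80
ADD R1, 1 → R1=9+1=10
CMP R1, 12  (cmp 10,12)
JLT start: taken
SUB R3, 15 → R3=(-80)-15=-95
XOR R3, 11 → R3=(-95)^11=-86
ADD R1, 1 → R1=10+1=11
CMP R1, 12  (cmp 11,12)
JLT start: taken
SUB R3, 15 → R3=(-86)-15=-101
XOR R3, 11 → R3=(-101)^11=-112
ADD R1, 1 → R1=11+1=12
CMP R1, 12  (cmp 12,12)
JLT start: not taken
halt.

-112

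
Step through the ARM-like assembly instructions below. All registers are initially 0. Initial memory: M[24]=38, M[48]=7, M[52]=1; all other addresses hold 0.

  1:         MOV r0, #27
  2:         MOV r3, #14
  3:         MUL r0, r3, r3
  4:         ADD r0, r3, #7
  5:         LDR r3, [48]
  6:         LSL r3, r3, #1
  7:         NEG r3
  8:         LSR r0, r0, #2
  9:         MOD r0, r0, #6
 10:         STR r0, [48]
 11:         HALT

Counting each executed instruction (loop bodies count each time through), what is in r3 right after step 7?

-14

MOV r0, #27 → r0=27
MOV r3, #14 → r3=14
MUL r0, r3, r3 → r0=14*14=196
ADD r0, r3, #7 → r0=14+7=21
LDR r3, [48] → r3=M[48]=7
LSL r3, r3, #1 → r3=7<<1=14
NEG r3 → r3=-(14)=-14
After step 7: r3 = -14.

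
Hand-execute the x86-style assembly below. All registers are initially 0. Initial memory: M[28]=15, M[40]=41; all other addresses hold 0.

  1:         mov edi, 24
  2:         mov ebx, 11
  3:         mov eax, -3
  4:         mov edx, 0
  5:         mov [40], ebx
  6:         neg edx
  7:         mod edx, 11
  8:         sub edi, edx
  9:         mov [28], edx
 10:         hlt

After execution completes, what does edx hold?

0

edi=24
ebx=11
eax=-3
edx=0
mov [40], ebx → M[40]=11
edx=-(0)=0
edx=0%11=0
edi=24-0=24
mov [28], edx → M[28]=0
halt.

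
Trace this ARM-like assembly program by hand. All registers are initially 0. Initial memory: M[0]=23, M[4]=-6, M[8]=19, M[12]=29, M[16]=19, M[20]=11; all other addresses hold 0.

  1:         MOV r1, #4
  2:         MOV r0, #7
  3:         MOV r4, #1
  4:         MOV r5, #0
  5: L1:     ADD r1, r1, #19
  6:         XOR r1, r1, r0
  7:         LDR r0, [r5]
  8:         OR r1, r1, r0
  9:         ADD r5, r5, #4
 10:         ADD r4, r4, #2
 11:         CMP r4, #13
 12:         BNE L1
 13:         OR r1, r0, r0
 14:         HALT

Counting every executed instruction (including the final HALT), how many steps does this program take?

54

MOV r1, #4 → r1=4
MOV r0, #7 → r0=7
MOV r4, #1 → r4=1
MOV r5, #0 → r5=0
ADD r1, r1, #19 → r1=4+19=23
XOR r1, r1, r0 → r1=23^7=16
LDR r0, [r5] → r0=M[0]=23
OR r1, r1, r0 → r1=16|23=23
ADD r5, r5, #4 → r5=0+4=4
ADD r4, r4, #2 → r4=1+2=3
CMP r4, #13  (cmp 3,13)
BNE L1: taken
ADD r1, r1, #19 → r1=23+19=42
XOR r1, r1, r0 → r1=42^23=61
LDR r0, [r5] → r0=M[4]=-6
OR r1, r1, r0 → r1=61|(-6)=-1
ADD r5, r5, #4 → r5=4+4=8
ADD r4, r4, #2 → r4=3+2=5
CMP r4, #13  (cmp 5,13)
BNE L1: taken
ADD r1, r1, #19 → r1=(-1)+19=18
XOR r1, r1, r0 → r1=18^(-6)=-24
LDR r0, [r5] → r0=M[8]=19
OR r1, r1, r0 → r1=(-24)|19=-5
ADD r5, r5, #4 → r5=8+4=12
ADD r4, r4, #2 → r4=5+2=7
CMP r4, #13  (cmp 7,13)
BNE L1: taken
ADD r1, r1, #19 → r1=(-5)+19=14
XOR r1, r1, r0 → r1=14^19=29
LDR r0, [r5] → r0=M[12]=29
OR r1, r1, r0 → r1=29|29=29
ADD r5, r5, #4 → r5=12+4=16
ADD r4, r4, #2 → r4=7+2=9
CMP r4, #13  (cmp 9,13)
BNE L1: taken
ADD r1, r1, #19 → r1=29+19=48
XOR r1, r1, r0 → r1=48^29=45
LDR r0, [r5] → r0=M[16]=19
OR r1, r1, r0 → r1=45|19=63
ADD r5, r5, #4 → r5=16+4=20
ADD r4, r4, #2 → r4=9+2=11
CMP r4, #13  (cmp 11,13)
BNE L1: taken
ADD r1, r1, #19 → r1=63+19=82
XOR r1, r1, r0 → r1=82^19=65
LDR r0, [r5] → r0=M[20]=11
OR r1, r1, r0 → r1=65|11=75
ADD r5, r5, #4 → r5=20+4=24
ADD r4, r4, #2 → r4=11+2=13
CMP r4, #13  (cmp 13,13)
BNE L1: not taken
OR r1, r0, r0 → r1=11|11=11
halt.
Total executed instructions: 54.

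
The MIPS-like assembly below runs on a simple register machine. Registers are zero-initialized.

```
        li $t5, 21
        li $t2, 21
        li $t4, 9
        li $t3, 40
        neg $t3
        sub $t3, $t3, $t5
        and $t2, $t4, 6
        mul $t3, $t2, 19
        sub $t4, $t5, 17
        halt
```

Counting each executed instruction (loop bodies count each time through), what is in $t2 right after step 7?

li $t5, 21 → $t5=21
li $t2, 21 → $t2=21
li $t4, 9 → $t4=9
li $t3, 40 → $t3=40
neg $t3 → $t3=-(40)=-40
sub $t3, $t3, $t5 → $t3=(-40)-21=-61
and $t2, $t4, 6 → $t2=9&6=0
After step 7: $t2 = 0.

0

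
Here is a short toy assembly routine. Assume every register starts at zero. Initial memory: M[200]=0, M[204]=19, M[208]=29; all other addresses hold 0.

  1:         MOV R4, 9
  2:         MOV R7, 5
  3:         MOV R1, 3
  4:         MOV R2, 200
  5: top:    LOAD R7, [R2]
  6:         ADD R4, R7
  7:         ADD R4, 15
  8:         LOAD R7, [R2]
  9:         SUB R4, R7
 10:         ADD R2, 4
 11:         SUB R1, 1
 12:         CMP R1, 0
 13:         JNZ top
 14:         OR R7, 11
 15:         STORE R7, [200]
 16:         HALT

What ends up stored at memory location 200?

31

R4=9
R7=5
R1=3
R2=200
R7=M[200]=0
R4=9+0=9
R4=9+15=24
R7=M[200]=0
R4=24-0=24
R2=200+4=204
R1=3-1=2
CMP R1, 0  (cmp 2,0)
JNZ top: taken
R7=M[204]=19
R4=24+19=43
R4=43+15=58
R7=M[204]=19
R4=58-19=39
R2=204+4=208
R1=2-1=1
CMP R1, 0  (cmp 1,0)
JNZ top: taken
R7=M[208]=29
R4=39+29=68
R4=68+15=83
R7=M[208]=29
R4=83-29=54
R2=208+4=212
R1=1-1=0
CMP R1, 0  (cmp 0,0)
JNZ top: not taken
R7=29|11=31
STORE R7, [200] → M[200]=31
halt.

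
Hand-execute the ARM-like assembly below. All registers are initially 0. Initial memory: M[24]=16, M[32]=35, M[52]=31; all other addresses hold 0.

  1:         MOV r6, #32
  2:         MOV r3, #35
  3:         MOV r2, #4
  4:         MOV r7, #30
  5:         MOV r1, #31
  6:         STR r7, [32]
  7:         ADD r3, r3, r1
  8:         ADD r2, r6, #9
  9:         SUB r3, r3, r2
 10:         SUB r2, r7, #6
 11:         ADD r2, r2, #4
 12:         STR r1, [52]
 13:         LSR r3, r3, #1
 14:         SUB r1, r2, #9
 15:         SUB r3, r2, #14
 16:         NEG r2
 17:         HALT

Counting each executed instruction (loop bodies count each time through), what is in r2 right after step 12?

28

MOV r6, #32 → r6=32
MOV r3, #35 → r3=35
MOV r2, #4 → r2=4
MOV r7, #30 → r7=30
MOV r1, #31 → r1=31
STR r7, [32] → M[32]=30
ADD r3, r3, r1 → r3=35+31=66
ADD r2, r6, #9 → r2=32+9=41
SUB r3, r3, r2 → r3=66-41=25
SUB r2, r7, #6 → r2=30-6=24
ADD r2, r2, #4 → r2=24+4=28
STR r1, [52] → M[52]=31
After step 12: r2 = 28.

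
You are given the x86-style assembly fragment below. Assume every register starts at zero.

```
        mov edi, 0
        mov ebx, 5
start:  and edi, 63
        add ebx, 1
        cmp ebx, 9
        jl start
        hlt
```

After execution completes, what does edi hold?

0

mov edi, 0 → edi=0
mov ebx, 5 → ebx=5
and edi, 63 → edi=0&63=0
add ebx, 1 → ebx=5+1=6
cmp ebx, 9  (cmp 6,9)
jl start: taken
and edi, 63 → edi=0&63=0
add ebx, 1 → ebx=6+1=7
cmp ebx, 9  (cmp 7,9)
jl start: taken
and edi, 63 → edi=0&63=0
add ebx, 1 → ebx=7+1=8
cmp ebx, 9  (cmp 8,9)
jl start: taken
and edi, 63 → edi=0&63=0
add ebx, 1 → ebx=8+1=9
cmp ebx, 9  (cmp 9,9)
jl start: not taken
halt.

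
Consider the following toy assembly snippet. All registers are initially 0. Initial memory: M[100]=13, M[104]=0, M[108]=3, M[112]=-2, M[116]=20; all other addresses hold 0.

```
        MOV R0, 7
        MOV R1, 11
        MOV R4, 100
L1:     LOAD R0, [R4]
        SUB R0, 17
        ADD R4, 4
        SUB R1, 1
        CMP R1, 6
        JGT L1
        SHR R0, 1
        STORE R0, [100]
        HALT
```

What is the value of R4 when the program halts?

120

R0=7
R1=11
R4=100
R0=M[100]=13
R0=13-17=-4
R4=100+4=104
R1=11-1=10
CMP R1, 6  (cmp 10,6)
JGT L1: taken
R0=M[104]=0
R0=0-17=-17
R4=104+4=108
R1=10-1=9
CMP R1, 6  (cmp 9,6)
JGT L1: taken
R0=M[108]=3
R0=3-17=-14
R4=108+4=112
R1=9-1=8
CMP R1, 6  (cmp 8,6)
JGT L1: taken
R0=M[112]=-2
R0=(-2)-17=-19
R4=112+4=116
R1=8-1=7
CMP R1, 6  (cmp 7,6)
JGT L1: taken
R0=M[116]=20
R0=20-17=3
R4=116+4=120
R1=7-1=6
CMP R1, 6  (cmp 6,6)
JGT L1: not taken
R0=3>>1=1
STORE R0, [100] → M[100]=1
halt.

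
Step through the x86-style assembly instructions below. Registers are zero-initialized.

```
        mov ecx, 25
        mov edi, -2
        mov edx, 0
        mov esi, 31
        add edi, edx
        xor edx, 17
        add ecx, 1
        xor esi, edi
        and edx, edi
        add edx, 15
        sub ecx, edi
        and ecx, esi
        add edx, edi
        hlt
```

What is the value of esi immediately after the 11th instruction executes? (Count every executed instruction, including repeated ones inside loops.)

after mov ecx, 25: ecx=25
after mov edi, -2: edi=-2
after mov edx, 0: edx=0
after mov esi, 31: esi=31
after add edi, edx: edi=(-2)+0=-2
after xor edx, 17: edx=0^17=17
after add ecx, 1: ecx=25+1=26
after xor esi, edi: esi=31^(-2)=-31
after and edx, edi: edx=17&(-2)=16
after add edx, 15: edx=16+15=31
after sub ecx, edi: ecx=26-(-2)=28
After step 11: esi = -31.

-31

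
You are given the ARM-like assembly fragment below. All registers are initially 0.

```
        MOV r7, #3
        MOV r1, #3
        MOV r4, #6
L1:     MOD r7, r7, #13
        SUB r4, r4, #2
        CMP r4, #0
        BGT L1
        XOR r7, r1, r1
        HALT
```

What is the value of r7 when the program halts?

0

MOV r7, #3 → r7=3
MOV r1, #3 → r1=3
MOV r4, #6 → r4=6
MOD r7, r7, #13 → r7=3%13=3
SUB r4, r4, #2 → r4=6-2=4
CMP r4, #0  (cmp 4,0)
BGT L1: taken
MOD r7, r7, #13 → r7=3%13=3
SUB r4, r4, #2 → r4=4-2=2
CMP r4, #0  (cmp 2,0)
BGT L1: taken
MOD r7, r7, #13 → r7=3%13=3
SUB r4, r4, #2 → r4=2-2=0
CMP r4, #0  (cmp 0,0)
BGT L1: not taken
XOR r7, r1, r1 → r7=3^3=0
halt.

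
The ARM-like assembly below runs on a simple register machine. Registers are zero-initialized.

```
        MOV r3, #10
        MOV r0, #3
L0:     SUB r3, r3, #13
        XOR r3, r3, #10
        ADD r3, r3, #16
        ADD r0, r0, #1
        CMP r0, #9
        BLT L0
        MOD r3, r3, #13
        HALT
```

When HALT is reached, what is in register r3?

12

r3=10
r0=3
r3=10-13=-3
r3=(-3)^10=-9
r3=(-9)+16=7
r0=3+1=4
CMP r0, #9  (cmp 4,9)
BLT L0: taken
r3=7-13=-6
r3=(-6)^10=-16
r3=(-16)+16=0
r0=4+1=5
CMP r0, #9  (cmp 5,9)
BLT L0: taken
r3=0-13=-13
r3=(-13)^10=-7
r3=(-7)+16=9
r0=5+1=6
CMP r0, #9  (cmp 6,9)
BLT L0: taken
r3=9-13=-4
r3=(-4)^10=-10
r3=(-10)+16=6
r0=6+1=7
CMP r0, #9  (cmp 7,9)
BLT L0: taken
r3=6-13=-7
r3=(-7)^10=-13
r3=(-13)+16=3
r0=7+1=8
CMP r0, #9  (cmp 8,9)
BLT L0: taken
r3=3-13=-10
r3=(-10)^10=-4
r3=(-4)+16=12
r0=8+1=9
CMP r0, #9  (cmp 9,9)
BLT L0: not taken
r3=12%13=12
halt.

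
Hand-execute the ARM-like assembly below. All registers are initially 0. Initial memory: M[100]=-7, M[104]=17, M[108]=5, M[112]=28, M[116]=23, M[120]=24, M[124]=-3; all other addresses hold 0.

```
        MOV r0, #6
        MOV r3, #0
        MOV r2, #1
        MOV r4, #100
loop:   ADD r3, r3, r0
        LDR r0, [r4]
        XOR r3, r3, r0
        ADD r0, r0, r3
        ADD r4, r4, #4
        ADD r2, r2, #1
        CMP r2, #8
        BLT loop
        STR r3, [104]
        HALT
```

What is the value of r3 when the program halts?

after MOV r0, #6: r0=6
after MOV r3, #0: r3=0
after MOV r2, #1: r2=1
after MOV r4, #100: r4=100
after ADD r3, r3, r0: r3=0+6=6
after LDR r0, [r4]: r0=M[100]=-7
after XOR r3, r3, r0: r3=6^(-7)=-1
after ADD r0, r0, r3: r0=(-7)+(-1)=-8
after ADD r4, r4, #4: r4=100+4=104
after ADD r2, r2, #1: r2=1+1=2
CMP r2, #8  (cmp 2,8)
BLT loop: taken
after ADD r3, r3, r0: r3=(-1)+(-8)=-9
after LDR r0, [r4]: r0=M[104]=17
after XOR r3, r3, r0: r3=(-9)^17=-26
after ADD r0, r0, r3: r0=17+(-26)=-9
after ADD r4, r4, #4: r4=104+4=108
after ADD r2, r2, #1: r2=2+1=3
CMP r2, #8  (cmp 3,8)
BLT loop: taken
after ADD r3, r3, r0: r3=(-26)+(-9)=-35
after LDR r0, [r4]: r0=M[108]=5
after XOR r3, r3, r0: r3=(-35)^5=-40
after ADD r0, r0, r3: r0=5+(-40)=-35
after ADD r4, r4, #4: r4=108+4=112
after ADD r2, r2, #1: r2=3+1=4
CMP r2, #8  (cmp 4,8)
BLT loop: taken
after ADD r3, r3, r0: r3=(-40)+(-35)=-75
after LDR r0, [r4]: r0=M[112]=28
after XOR r3, r3, r0: r3=(-75)^28=-87
after ADD r0, r0, r3: r0=28+(-87)=-59
after ADD r4, r4, #4: r4=112+4=116
after ADD r2, r2, #1: r2=4+1=5
CMP r2, #8  (cmp 5,8)
BLT loop: taken
after ADD r3, r3, r0: r3=(-87)+(-59)=-146
after LDR r0, [r4]: r0=M[116]=23
after XOR r3, r3, r0: r3=(-146)^23=-135
after ADD r0, r0, r3: r0=23+(-135)=-112
after ADD r4, r4, #4: r4=116+4=120
after ADD r2, r2, #1: r2=5+1=6
CMP r2, #8  (cmp 6,8)
BLT loop: taken
after ADD r3, r3, r0: r3=(-135)+(-112)=-247
after LDR r0, [r4]: r0=M[120]=24
after XOR r3, r3, r0: r3=(-247)^24=-239
after ADD r0, r0, r3: r0=24+(-239)=-215
after ADD r4, r4, #4: r4=120+4=124
after ADD r2, r2, #1: r2=6+1=7
CMP r2, #8  (cmp 7,8)
BLT loop: taken
after ADD r3, r3, r0: r3=(-239)+(-215)=-454
after LDR r0, [r4]: r0=M[124]=-3
after XOR r3, r3, r0: r3=(-454)^(-3)=455
after ADD r0, r0, r3: r0=(-3)+455=452
after ADD r4, r4, #4: r4=124+4=128
after ADD r2, r2, #1: r2=7+1=8
CMP r2, #8  (cmp 8,8)
BLT loop: not taken
STR r3, [104] → M[104]=455
halt.

455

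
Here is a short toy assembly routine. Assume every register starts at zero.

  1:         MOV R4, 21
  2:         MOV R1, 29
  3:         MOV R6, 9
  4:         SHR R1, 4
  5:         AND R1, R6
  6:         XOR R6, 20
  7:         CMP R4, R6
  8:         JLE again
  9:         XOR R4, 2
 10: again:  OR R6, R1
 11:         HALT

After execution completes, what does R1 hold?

after MOV R4, 21: R4=21
after MOV R1, 29: R1=29
after MOV R6, 9: R6=9
after SHR R1, 4: R1=29>>4=1
after AND R1, R6: R1=1&9=1
after XOR R6, 20: R6=9^20=29
CMP R4, R6  (cmp 21,29)
JLE again: taken
after OR R6, R1: R6=29|1=29
halt.

1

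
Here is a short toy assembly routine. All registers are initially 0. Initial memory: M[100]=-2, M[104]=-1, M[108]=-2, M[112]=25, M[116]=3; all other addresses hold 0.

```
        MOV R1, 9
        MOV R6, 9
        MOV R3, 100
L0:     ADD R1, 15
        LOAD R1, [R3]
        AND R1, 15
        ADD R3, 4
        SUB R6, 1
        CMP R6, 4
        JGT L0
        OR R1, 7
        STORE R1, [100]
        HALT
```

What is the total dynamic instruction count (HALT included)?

41

after MOV R1, 9: R1=9
after MOV R6, 9: R6=9
after MOV R3, 100: R3=100
after ADD R1, 15: R1=9+15=24
after LOAD R1, [R3]: R1=M[100]=-2
after AND R1, 15: R1=(-2)&15=14
after ADD R3, 4: R3=100+4=104
after SUB R6, 1: R6=9-1=8
CMP R6, 4  (cmp 8,4)
JGT L0: taken
after ADD R1, 15: R1=14+15=29
after LOAD R1, [R3]: R1=M[104]=-1
after AND R1, 15: R1=(-1)&15=15
after ADD R3, 4: R3=104+4=108
after SUB R6, 1: R6=8-1=7
CMP R6, 4  (cmp 7,4)
JGT L0: taken
after ADD R1, 15: R1=15+15=30
after LOAD R1, [R3]: R1=M[108]=-2
after AND R1, 15: R1=(-2)&15=14
after ADD R3, 4: R3=108+4=112
after SUB R6, 1: R6=7-1=6
CMP R6, 4  (cmp 6,4)
JGT L0: taken
after ADD R1, 15: R1=14+15=29
after LOAD R1, [R3]: R1=M[112]=25
after AND R1, 15: R1=25&15=9
after ADD R3, 4: R3=112+4=116
after SUB R6, 1: R6=6-1=5
CMP R6, 4  (cmp 5,4)
JGT L0: taken
after ADD R1, 15: R1=9+15=24
after LOAD R1, [R3]: R1=M[116]=3
after AND R1, 15: R1=3&15=3
after ADD R3, 4: R3=116+4=120
after SUB R6, 1: R6=5-1=4
CMP R6, 4  (cmp 4,4)
JGT L0: not taken
after OR R1, 7: R1=3|7=7
STORE R1, [100] → M[100]=7
halt.
Total executed instructions: 41.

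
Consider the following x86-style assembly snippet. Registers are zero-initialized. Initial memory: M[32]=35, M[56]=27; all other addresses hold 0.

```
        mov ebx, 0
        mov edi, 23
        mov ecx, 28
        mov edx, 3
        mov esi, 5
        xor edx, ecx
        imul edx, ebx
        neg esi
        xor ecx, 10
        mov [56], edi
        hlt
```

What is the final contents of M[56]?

23

mov ebx, 0 → ebx=0
mov edi, 23 → edi=23
mov ecx, 28 → ecx=28
mov edx, 3 → edx=3
mov esi, 5 → esi=5
xor edx, ecx → edx=3^28=31
imul edx, ebx → edx=31*0=0
neg esi → esi=-(5)=-5
xor ecx, 10 → ecx=28^10=22
mov [56], edi → M[56]=23
halt.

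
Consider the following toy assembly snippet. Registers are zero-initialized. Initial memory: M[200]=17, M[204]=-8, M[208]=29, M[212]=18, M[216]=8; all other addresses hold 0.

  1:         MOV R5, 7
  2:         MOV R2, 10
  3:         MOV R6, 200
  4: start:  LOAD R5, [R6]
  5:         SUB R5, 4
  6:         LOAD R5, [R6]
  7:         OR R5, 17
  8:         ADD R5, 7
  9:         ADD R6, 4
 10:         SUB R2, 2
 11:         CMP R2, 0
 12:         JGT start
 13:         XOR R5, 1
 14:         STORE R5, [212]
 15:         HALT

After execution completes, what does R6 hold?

220

R5=7
R2=10
R6=200
R5=M[200]=17
R5=17-4=13
R5=M[200]=17
R5=17|17=17
R5=17+7=24
R6=200+4=204
R2=10-2=8
CMP R2, 0  (cmp 8,0)
JGT start: taken
R5=M[204]=-8
R5=(-8)-4=-12
R5=M[204]=-8
R5=(-8)|17=-7
R5=(-7)+7=0
R6=204+4=208
R2=8-2=6
CMP R2, 0  (cmp 6,0)
JGT start: taken
R5=M[208]=29
R5=29-4=25
R5=M[208]=29
R5=29|17=29
R5=29+7=36
R6=208+4=212
R2=6-2=4
CMP R2, 0  (cmp 4,0)
JGT start: taken
R5=M[212]=18
R5=18-4=14
R5=M[212]=18
R5=18|17=19
R5=19+7=26
R6=212+4=216
R2=4-2=2
CMP R2, 0  (cmp 2,0)
JGT start: taken
R5=M[216]=8
R5=8-4=4
R5=M[216]=8
R5=8|17=25
R5=25+7=32
R6=216+4=220
R2=2-2=0
CMP R2, 0  (cmp 0,0)
JGT start: not taken
R5=32^1=33
STORE R5, [212] → M[212]=33
halt.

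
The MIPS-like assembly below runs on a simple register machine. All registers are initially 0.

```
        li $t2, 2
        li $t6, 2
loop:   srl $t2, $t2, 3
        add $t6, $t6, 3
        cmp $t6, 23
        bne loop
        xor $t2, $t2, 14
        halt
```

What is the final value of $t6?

23

$t2=2
$t6=2
$t2=2>>3=0
$t6=2+3=5
cmp $t6, 23  (cmp 5,23)
bne loop: taken
$t2=0>>3=0
$t6=5+3=8
cmp $t6, 23  (cmp 8,23)
bne loop: taken
$t2=0>>3=0
$t6=8+3=11
cmp $t6, 23  (cmp 11,23)
bne loop: taken
$t2=0>>3=0
$t6=11+3=14
cmp $t6, 23  (cmp 14,23)
bne loop: taken
$t2=0>>3=0
$t6=14+3=17
cmp $t6, 23  (cmp 17,23)
bne loop: taken
$t2=0>>3=0
$t6=17+3=20
cmp $t6, 23  (cmp 20,23)
bne loop: taken
$t2=0>>3=0
$t6=20+3=23
cmp $t6, 23  (cmp 23,23)
bne loop: not taken
$t2=0^14=14
halt.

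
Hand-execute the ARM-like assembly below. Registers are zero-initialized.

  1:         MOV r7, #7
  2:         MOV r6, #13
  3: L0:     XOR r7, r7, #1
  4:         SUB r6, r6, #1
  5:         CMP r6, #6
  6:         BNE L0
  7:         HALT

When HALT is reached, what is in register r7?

r7=7
r6=13
r7=7^1=6
r6=13-1=12
CMP r6, #6  (cmp 12,6)
BNE L0: taken
r7=6^1=7
r6=12-1=11
CMP r6, #6  (cmp 11,6)
BNE L0: taken
r7=7^1=6
r6=11-1=10
CMP r6, #6  (cmp 10,6)
BNE L0: taken
r7=6^1=7
r6=10-1=9
CMP r6, #6  (cmp 9,6)
BNE L0: taken
r7=7^1=6
r6=9-1=8
CMP r6, #6  (cmp 8,6)
BNE L0: taken
r7=6^1=7
r6=8-1=7
CMP r6, #6  (cmp 7,6)
BNE L0: taken
r7=7^1=6
r6=7-1=6
CMP r6, #6  (cmp 6,6)
BNE L0: not taken
halt.

6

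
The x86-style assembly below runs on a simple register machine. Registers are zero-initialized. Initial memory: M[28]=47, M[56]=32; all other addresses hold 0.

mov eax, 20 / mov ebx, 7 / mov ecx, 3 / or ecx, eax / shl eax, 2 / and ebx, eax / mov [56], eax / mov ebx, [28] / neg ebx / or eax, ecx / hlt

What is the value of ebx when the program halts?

after mov eax, 20: eax=20
after mov ebx, 7: ebx=7
after mov ecx, 3: ecx=3
after or ecx, eax: ecx=3|20=23
after shl eax, 2: eax=20<<2=80
after and ebx, eax: ebx=7&80=0
mov [56], eax → M[56]=80
after mov ebx, [28]: ebx=M[28]=47
after neg ebx: ebx=-(47)=-47
after or eax, ecx: eax=80|23=87
halt.

-47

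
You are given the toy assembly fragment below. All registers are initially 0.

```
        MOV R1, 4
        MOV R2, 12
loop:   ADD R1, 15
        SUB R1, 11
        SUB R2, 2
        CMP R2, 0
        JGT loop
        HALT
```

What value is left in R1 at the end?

28

after MOV R1, 4: R1=4
after MOV R2, 12: R2=12
after ADD R1, 15: R1=4+15=19
after SUB R1, 11: R1=19-11=8
after SUB R2, 2: R2=12-2=10
CMP R2, 0  (cmp 10,0)
JGT loop: taken
after ADD R1, 15: R1=8+15=23
after SUB R1, 11: R1=23-11=12
after SUB R2, 2: R2=10-2=8
CMP R2, 0  (cmp 8,0)
JGT loop: taken
after ADD R1, 15: R1=12+15=27
after SUB R1, 11: R1=27-11=16
after SUB R2, 2: R2=8-2=6
CMP R2, 0  (cmp 6,0)
JGT loop: taken
after ADD R1, 15: R1=16+15=31
after SUB R1, 11: R1=31-11=20
after SUB R2, 2: R2=6-2=4
CMP R2, 0  (cmp 4,0)
JGT loop: taken
after ADD R1, 15: R1=20+15=35
after SUB R1, 11: R1=35-11=24
after SUB R2, 2: R2=4-2=2
CMP R2, 0  (cmp 2,0)
JGT loop: taken
after ADD R1, 15: R1=24+15=39
after SUB R1, 11: R1=39-11=28
after SUB R2, 2: R2=2-2=0
CMP R2, 0  (cmp 0,0)
JGT loop: not taken
halt.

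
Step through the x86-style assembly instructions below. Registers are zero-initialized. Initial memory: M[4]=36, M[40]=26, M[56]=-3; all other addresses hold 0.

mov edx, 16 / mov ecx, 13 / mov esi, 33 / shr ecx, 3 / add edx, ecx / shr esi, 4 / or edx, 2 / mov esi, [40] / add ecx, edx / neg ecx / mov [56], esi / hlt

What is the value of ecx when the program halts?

after mov edx, 16: edx=16
after mov ecx, 13: ecx=13
after mov esi, 33: esi=33
after shr ecx, 3: ecx=13>>3=1
after add edx, ecx: edx=16+1=17
after shr esi, 4: esi=33>>4=2
after or edx, 2: edx=17|2=19
after mov esi, [40]: esi=M[40]=26
after add ecx, edx: ecx=1+19=20
after neg ecx: ecx=-(20)=-20
mov [56], esi → M[56]=26
halt.

-20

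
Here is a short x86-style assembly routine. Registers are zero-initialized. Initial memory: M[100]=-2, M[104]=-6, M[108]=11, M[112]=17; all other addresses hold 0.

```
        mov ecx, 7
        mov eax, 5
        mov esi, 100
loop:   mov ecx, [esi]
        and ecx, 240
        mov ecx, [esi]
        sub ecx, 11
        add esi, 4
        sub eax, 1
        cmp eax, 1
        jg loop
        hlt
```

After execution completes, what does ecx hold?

after mov ecx, 7: ecx=7
after mov eax, 5: eax=5
after mov esi, 100: esi=100
after mov ecx, [esi]: ecx=M[100]=-2
after and ecx, 240: ecx=(-2)&240=240
after mov ecx, [esi]: ecx=M[100]=-2
after sub ecx, 11: ecx=(-2)-11=-13
after add esi, 4: esi=100+4=104
after sub eax, 1: eax=5-1=4
cmp eax, 1  (cmp 4,1)
jg loop: taken
after mov ecx, [esi]: ecx=M[104]=-6
after and ecx, 240: ecx=(-6)&240=240
after mov ecx, [esi]: ecx=M[104]=-6
after sub ecx, 11: ecx=(-6)-11=-17
after add esi, 4: esi=104+4=108
after sub eax, 1: eax=4-1=3
cmp eax, 1  (cmp 3,1)
jg loop: taken
after mov ecx, [esi]: ecx=M[108]=11
after and ecx, 240: ecx=11&240=0
after mov ecx, [esi]: ecx=M[108]=11
after sub ecx, 11: ecx=11-11=0
after add esi, 4: esi=108+4=112
after sub eax, 1: eax=3-1=2
cmp eax, 1  (cmp 2,1)
jg loop: taken
after mov ecx, [esi]: ecx=M[112]=17
after and ecx, 240: ecx=17&240=16
after mov ecx, [esi]: ecx=M[112]=17
after sub ecx, 11: ecx=17-11=6
after add esi, 4: esi=112+4=116
after sub eax, 1: eax=2-1=1
cmp eax, 1  (cmp 1,1)
jg loop: not taken
halt.

6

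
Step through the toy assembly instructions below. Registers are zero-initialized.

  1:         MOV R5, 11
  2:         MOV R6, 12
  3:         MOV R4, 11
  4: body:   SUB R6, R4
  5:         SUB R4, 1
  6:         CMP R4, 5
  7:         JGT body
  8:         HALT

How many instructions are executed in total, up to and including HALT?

R5=11
R6=12
R4=11
R6=12-11=1
R4=11-1=10
CMP R4, 5  (cmp 10,5)
JGT body: taken
R6=1-10=-9
R4=10-1=9
CMP R4, 5  (cmp 9,5)
JGT body: taken
R6=(-9)-9=-18
R4=9-1=8
CMP R4, 5  (cmp 8,5)
JGT body: taken
R6=(-18)-8=-26
R4=8-1=7
CMP R4, 5  (cmp 7,5)
JGT body: taken
R6=(-26)-7=-33
R4=7-1=6
CMP R4, 5  (cmp 6,5)
JGT body: taken
R6=(-33)-6=-39
R4=6-1=5
CMP R4, 5  (cmp 5,5)
JGT body: not taken
halt.
Total executed instructions: 28.

28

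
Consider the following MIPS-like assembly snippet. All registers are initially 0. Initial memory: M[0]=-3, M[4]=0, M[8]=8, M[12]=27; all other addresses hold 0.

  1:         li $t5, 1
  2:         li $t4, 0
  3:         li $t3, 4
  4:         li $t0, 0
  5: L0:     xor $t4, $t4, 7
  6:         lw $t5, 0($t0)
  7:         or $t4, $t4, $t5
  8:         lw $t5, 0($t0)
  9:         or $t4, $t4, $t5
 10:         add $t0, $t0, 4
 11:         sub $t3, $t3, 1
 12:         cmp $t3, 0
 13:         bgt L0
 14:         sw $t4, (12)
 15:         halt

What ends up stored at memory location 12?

after li $t5, 1: $t5=1
after li $t4, 0: $t4=0
after li $t3, 4: $t3=4
after li $t0, 0: $t0=0
after xor $t4, $t4, 7: $t4=0^7=7
after lw $t5, 0($t0): $t5=M[0]=-3
after or $t4, $t4, $t5: $t4=7|(-3)=-1
after lw $t5, 0($t0): $t5=M[0]=-3
after or $t4, $t4, $t5: $t4=(-1)|(-3)=-1
after add $t0, $t0, 4: $t0=0+4=4
after sub $t3, $t3, 1: $t3=4-1=3
cmp $t3, 0  (cmp 3,0)
bgt L0: taken
after xor $t4, $t4, 7: $t4=(-1)^7=-8
after lw $t5, 0($t0): $t5=M[4]=0
after or $t4, $t4, $t5: $t4=(-8)|0=-8
after lw $t5, 0($t0): $t5=M[4]=0
after or $t4, $t4, $t5: $t4=(-8)|0=-8
after add $t0, $t0, 4: $t0=4+4=8
after sub $t3, $t3, 1: $t3=3-1=2
cmp $t3, 0  (cmp 2,0)
bgt L0: taken
after xor $t4, $t4, 7: $t4=(-8)^7=-1
after lw $t5, 0($t0): $t5=M[8]=8
after or $t4, $t4, $t5: $t4=(-1)|8=-1
after lw $t5, 0($t0): $t5=M[8]=8
after or $t4, $t4, $t5: $t4=(-1)|8=-1
after add $t0, $t0, 4: $t0=8+4=12
after sub $t3, $t3, 1: $t3=2-1=1
cmp $t3, 0  (cmp 1,0)
bgt L0: taken
after xor $t4, $t4, 7: $t4=(-1)^7=-8
after lw $t5, 0($t0): $t5=M[12]=27
after or $t4, $t4, $t5: $t4=(-8)|27=-5
after lw $t5, 0($t0): $t5=M[12]=27
after or $t4, $t4, $t5: $t4=(-5)|27=-5
after add $t0, $t0, 4: $t0=12+4=16
after sub $t3, $t3, 1: $t3=1-1=0
cmp $t3, 0  (cmp 0,0)
bgt L0: not taken
sw $t4, (12) → M[12]=-5
halt.

-5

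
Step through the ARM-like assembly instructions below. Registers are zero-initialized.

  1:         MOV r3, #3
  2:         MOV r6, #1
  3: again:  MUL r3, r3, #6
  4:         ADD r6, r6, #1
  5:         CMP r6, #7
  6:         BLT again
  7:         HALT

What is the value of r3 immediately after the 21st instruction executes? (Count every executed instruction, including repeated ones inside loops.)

23328

r3=3
r6=1
r3=3*6=18
r6=1+1=2
CMP r6, #7  (cmp 2,7)
BLT again: taken
r3=18*6=108
r6=2+1=3
CMP r6, #7  (cmp 3,7)
BLT again: taken
r3=108*6=648
r6=3+1=4
CMP r6, #7  (cmp 4,7)
BLT again: taken
r3=648*6=3888
r6=4+1=5
CMP r6, #7  (cmp 5,7)
BLT again: taken
r3=3888*6=23328
r6=5+1=6
CMP r6, #7  (cmp 6,7)
After step 21: r3 = 23328.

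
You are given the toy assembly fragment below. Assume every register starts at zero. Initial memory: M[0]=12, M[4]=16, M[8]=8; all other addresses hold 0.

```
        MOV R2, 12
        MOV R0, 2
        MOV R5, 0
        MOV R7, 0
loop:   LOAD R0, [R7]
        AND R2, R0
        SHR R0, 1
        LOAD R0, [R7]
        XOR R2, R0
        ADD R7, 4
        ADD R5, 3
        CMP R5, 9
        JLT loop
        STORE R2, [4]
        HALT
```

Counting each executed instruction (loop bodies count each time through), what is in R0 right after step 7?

MOV R2, 12 → R2=12
MOV R0, 2 → R0=2
MOV R5, 0 → R5=0
MOV R7, 0 → R7=0
LOAD R0, [R7] → R0=M[0]=12
AND R2, R0 → R2=12&12=12
SHR R0, 1 → R0=12>>1=6
After step 7: R0 = 6.

6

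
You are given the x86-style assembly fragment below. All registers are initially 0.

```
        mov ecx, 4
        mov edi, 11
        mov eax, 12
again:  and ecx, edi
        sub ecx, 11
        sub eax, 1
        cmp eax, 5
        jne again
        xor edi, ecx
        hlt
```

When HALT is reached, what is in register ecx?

-1

mov ecx, 4 → ecx=4
mov edi, 11 → edi=11
mov eax, 12 → eax=12
and ecx, edi → ecx=4&11=0
sub ecx, 11 → ecx=0-11=-11
sub eax, 1 → eax=12-1=11
cmp eax, 5  (cmp 11,5)
jne again: taken
and ecx, edi → ecx=(-11)&11=1
sub ecx, 11 → ecx=1-11=-10
sub eax, 1 → eax=11-1=10
cmp eax, 5  (cmp 10,5)
jne again: taken
and ecx, edi → ecx=(-10)&11=2
sub ecx, 11 → ecx=2-11=-9
sub eax, 1 → eax=10-1=9
cmp eax, 5  (cmp 9,5)
jne again: taken
and ecx, edi → ecx=(-9)&11=3
sub ecx, 11 → ecx=3-11=-8
sub eax, 1 → eax=9-1=8
cmp eax, 5  (cmp 8,5)
jne again: taken
and ecx, edi → ecx=(-8)&11=8
sub ecx, 11 → ecx=8-11=-3
sub eax, 1 → eax=8-1=7
cmp eax, 5  (cmp 7,5)
jne again: taken
and ecx, edi → ecx=(-3)&11=9
sub ecx, 11 → ecx=9-11=-2
sub eax, 1 → eax=7-1=6
cmp eax, 5  (cmp 6,5)
jne again: taken
and ecx, edi → ecx=(-2)&11=10
sub ecx, 11 → ecx=10-11=-1
sub eax, 1 → eax=6-1=5
cmp eax, 5  (cmp 5,5)
jne again: not taken
xor edi, ecx → edi=11^(-1)=-12
halt.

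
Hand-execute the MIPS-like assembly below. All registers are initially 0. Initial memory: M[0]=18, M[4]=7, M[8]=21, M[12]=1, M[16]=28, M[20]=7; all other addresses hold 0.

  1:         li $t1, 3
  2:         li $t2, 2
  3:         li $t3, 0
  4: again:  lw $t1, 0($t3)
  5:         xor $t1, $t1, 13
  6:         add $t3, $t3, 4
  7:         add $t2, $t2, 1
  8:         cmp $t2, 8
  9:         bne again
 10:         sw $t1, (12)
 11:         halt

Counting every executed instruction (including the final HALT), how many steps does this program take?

41

$t1=3
$t2=2
$t3=0
$t1=M[0]=18
$t1=18^13=31
$t3=0+4=4
$t2=2+1=3
cmp $t2, 8  (cmp 3,8)
bne again: taken
$t1=M[4]=7
$t1=7^13=10
$t3=4+4=8
$t2=3+1=4
cmp $t2, 8  (cmp 4,8)
bne again: taken
$t1=M[8]=21
$t1=21^13=24
$t3=8+4=12
$t2=4+1=5
cmp $t2, 8  (cmp 5,8)
bne again: taken
$t1=M[12]=1
$t1=1^13=12
$t3=12+4=16
$t2=5+1=6
cmp $t2, 8  (cmp 6,8)
bne again: taken
$t1=M[16]=28
$t1=28^13=17
$t3=16+4=20
$t2=6+1=7
cmp $t2, 8  (cmp 7,8)
bne again: taken
$t1=M[20]=7
$t1=7^13=10
$t3=20+4=24
$t2=7+1=8
cmp $t2, 8  (cmp 8,8)
bne again: not taken
sw $t1, (12) → M[12]=10
halt.
Total executed instructions: 41.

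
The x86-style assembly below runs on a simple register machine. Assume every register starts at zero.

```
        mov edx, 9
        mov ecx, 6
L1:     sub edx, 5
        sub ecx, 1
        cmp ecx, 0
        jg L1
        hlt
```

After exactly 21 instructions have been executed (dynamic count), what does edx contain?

after mov edx, 9: edx=9
after mov ecx, 6: ecx=6
after sub edx, 5: edx=9-5=4
after sub ecx, 1: ecx=6-1=5
cmp ecx, 0  (cmp 5,0)
jg L1: taken
after sub edx, 5: edx=4-5=-1
after sub ecx, 1: ecx=5-1=4
cmp ecx, 0  (cmp 4,0)
jg L1: taken
after sub edx, 5: edx=(-1)-5=-6
after sub ecx, 1: ecx=4-1=3
cmp ecx, 0  (cmp 3,0)
jg L1: taken
after sub edx, 5: edx=(-6)-5=-11
after sub ecx, 1: ecx=3-1=2
cmp ecx, 0  (cmp 2,0)
jg L1: taken
after sub edx, 5: edx=(-11)-5=-16
after sub ecx, 1: ecx=2-1=1
cmp ecx, 0  (cmp 1,0)
After step 21: edx = -16.

-16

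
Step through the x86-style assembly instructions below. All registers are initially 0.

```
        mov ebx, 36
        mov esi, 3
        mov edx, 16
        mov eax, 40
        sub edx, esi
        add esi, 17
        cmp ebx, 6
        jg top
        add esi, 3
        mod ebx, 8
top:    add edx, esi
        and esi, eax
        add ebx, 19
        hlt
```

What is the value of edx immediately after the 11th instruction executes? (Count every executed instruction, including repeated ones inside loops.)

ebx=36
esi=3
edx=16
eax=40
edx=16-3=13
esi=3+17=20
cmp ebx, 6  (cmp 36,6)
jg top: taken
edx=13+20=33
esi=20&40=0
ebx=36+19=55
After step 11: edx = 33.

33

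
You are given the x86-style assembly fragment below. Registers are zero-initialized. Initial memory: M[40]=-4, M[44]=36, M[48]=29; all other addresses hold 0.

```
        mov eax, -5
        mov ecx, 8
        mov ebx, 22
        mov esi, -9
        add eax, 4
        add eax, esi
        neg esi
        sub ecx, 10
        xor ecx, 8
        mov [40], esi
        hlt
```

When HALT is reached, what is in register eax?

-10

mov eax, -5 → eax=-5
mov ecx, 8 → ecx=8
mov ebx, 22 → ebx=22
mov esi, -9 → esi=-9
add eax, 4 → eax=(-5)+4=-1
add eax, esi → eax=(-1)+(-9)=-10
neg esi → esi=-(-9)=9
sub ecx, 10 → ecx=8-10=-2
xor ecx, 8 → ecx=(-2)^8=-10
mov [40], esi → M[40]=9
halt.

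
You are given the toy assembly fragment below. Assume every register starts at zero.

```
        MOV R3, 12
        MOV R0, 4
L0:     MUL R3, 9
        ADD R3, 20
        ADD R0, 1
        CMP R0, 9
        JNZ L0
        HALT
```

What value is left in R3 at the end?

R3=12
R0=4
R3=12*9=108
R3=108+20=128
R0=4+1=5
CMP R0, 9  (cmp 5,9)
JNZ L0: taken
R3=128*9=1152
R3=1152+20=1172
R0=5+1=6
CMP R0, 9  (cmp 6,9)
JNZ L0: taken
R3=1172*9=10548
R3=10548+20=10568
R0=6+1=7
CMP R0, 9  (cmp 7,9)
JNZ L0: taken
R3=10568*9=95112
R3=95112+20=95132
R0=7+1=8
CMP R0, 9  (cmp 8,9)
JNZ L0: taken
R3=95132*9=856188
R3=856188+20=856208
R0=8+1=9
CMP R0, 9  (cmp 9,9)
JNZ L0: not taken
halt.

856208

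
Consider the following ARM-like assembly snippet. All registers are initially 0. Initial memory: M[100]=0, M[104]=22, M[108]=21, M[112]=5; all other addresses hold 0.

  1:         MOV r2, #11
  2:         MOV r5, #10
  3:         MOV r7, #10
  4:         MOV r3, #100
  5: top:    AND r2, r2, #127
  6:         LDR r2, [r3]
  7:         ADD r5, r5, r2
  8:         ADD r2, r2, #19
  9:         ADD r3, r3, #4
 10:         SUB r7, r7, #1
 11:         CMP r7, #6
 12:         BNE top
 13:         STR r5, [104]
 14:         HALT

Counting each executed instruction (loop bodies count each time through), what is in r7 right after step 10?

after MOV r2, #11: r2=11
after MOV r5, #10: r5=10
after MOV r7, #10: r7=10
after MOV r3, #100: r3=100
after AND r2, r2, #127: r2=11&127=11
after LDR r2, [r3]: r2=M[100]=0
after ADD r5, r5, r2: r5=10+0=10
after ADD r2, r2, #19: r2=0+19=19
after ADD r3, r3, #4: r3=100+4=104
after SUB r7, r7, #1: r7=10-1=9
After step 10: r7 = 9.

9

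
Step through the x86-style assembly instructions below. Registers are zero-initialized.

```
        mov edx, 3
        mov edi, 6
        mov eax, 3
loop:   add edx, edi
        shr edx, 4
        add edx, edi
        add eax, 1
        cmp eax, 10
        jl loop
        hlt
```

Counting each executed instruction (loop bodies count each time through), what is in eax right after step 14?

mov edx, 3 → edx=3
mov edi, 6 → edi=6
mov eax, 3 → eax=3
add edx, edi → edx=3+6=9
shr edx, 4 → edx=9>>4=0
add edx, edi → edx=0+6=6
add eax, 1 → eax=3+1=4
cmp eax, 10  (cmp 4,10)
jl loop: taken
add edx, edi → edx=6+6=12
shr edx, 4 → edx=12>>4=0
add edx, edi → edx=0+6=6
add eax, 1 → eax=4+1=5
cmp eax, 10  (cmp 5,10)
After step 14: eax = 5.

5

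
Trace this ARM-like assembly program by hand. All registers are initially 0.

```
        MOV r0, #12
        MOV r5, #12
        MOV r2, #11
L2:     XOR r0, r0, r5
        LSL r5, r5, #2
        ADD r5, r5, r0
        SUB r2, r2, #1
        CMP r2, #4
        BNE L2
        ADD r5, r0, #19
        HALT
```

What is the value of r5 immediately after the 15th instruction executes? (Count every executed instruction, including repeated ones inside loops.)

after MOV r0, #12: r0=12
after MOV r5, #12: r5=12
after MOV r2, #11: r2=11
after XOR r0, r0, r5: r0=12^12=0
after LSL r5, r5, #2: r5=12<<2=48
after ADD r5, r5, r0: r5=48+0=48
after SUB r2, r2, #1: r2=11-1=10
CMP r2, #4  (cmp 10,4)
BNE L2: taken
after XOR r0, r0, r5: r0=0^48=48
after LSL r5, r5, #2: r5=48<<2=192
after ADD r5, r5, r0: r5=192+48=240
after SUB r2, r2, #1: r2=10-1=9
CMP r2, #4  (cmp 9,4)
BNE L2: taken
After step 15: r5 = 240.

240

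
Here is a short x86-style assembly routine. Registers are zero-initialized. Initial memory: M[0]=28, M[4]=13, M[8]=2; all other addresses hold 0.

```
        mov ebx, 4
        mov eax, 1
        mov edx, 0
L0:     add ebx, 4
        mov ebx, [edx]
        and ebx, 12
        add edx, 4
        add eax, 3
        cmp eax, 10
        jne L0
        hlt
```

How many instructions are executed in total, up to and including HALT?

ebx=4
eax=1
edx=0
ebx=4+4=8
ebx=M[0]=28
ebx=28&12=12
edx=0+4=4
eax=1+3=4
cmp eax, 10  (cmp 4,10)
jne L0: taken
ebx=12+4=16
ebx=M[4]=13
ebx=13&12=12
edx=4+4=8
eax=4+3=7
cmp eax, 10  (cmp 7,10)
jne L0: taken
ebx=12+4=16
ebx=M[8]=2
ebx=2&12=0
edx=8+4=12
eax=7+3=10
cmp eax, 10  (cmp 10,10)
jne L0: not taken
halt.
Total executed instructions: 25.

25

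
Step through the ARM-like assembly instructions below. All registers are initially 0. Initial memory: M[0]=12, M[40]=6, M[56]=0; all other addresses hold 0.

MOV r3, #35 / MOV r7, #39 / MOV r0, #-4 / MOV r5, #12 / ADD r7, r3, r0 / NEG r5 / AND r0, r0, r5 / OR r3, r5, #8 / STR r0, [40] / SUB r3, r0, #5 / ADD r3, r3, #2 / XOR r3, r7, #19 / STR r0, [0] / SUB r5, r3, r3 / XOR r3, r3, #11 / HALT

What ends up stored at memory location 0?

-12

after MOV r3, #35: r3=35
after MOV r7, #39: r7=39
after MOV r0, #-4: r0=-4
after MOV r5, #12: r5=12
after ADD r7, r3, r0: r7=35+(-4)=31
after NEG r5: r5=-(12)=-12
after AND r0, r0, r5: r0=(-4)&(-12)=-12
after OR r3, r5, #8: r3=(-12)|8=-4
STR r0, [40] → M[40]=-12
after SUB r3, r0, #5: r3=(-12)-5=-17
after ADD r3, r3, #2: r3=(-17)+2=-15
after XOR r3, r7, #19: r3=31^19=12
STR r0, [0] → M[0]=-12
after SUB r5, r3, r3: r5=12-12=0
after XOR r3, r3, #11: r3=12^11=7
halt.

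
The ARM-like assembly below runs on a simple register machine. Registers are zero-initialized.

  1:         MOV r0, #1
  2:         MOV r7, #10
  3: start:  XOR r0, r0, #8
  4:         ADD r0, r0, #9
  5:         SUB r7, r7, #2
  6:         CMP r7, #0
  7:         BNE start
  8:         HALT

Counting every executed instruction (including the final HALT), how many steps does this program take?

MOV r0, #1 → r0=1
MOV r7, #10 → r7=10
XOR r0, r0, #8 → r0=1^8=9
ADD r0, r0, #9 → r0=9+9=18
SUB r7, r7, #2 → r7=10-2=8
CMP r7, #0  (cmp 8,0)
BNE start: taken
XOR r0, r0, #8 → r0=18^8=26
ADD r0, r0, #9 → r0=26+9=35
SUB r7, r7, #2 → r7=8-2=6
CMP r7, #0  (cmp 6,0)
BNE start: taken
XOR r0, r0, #8 → r0=35^8=43
ADD r0, r0, #9 → r0=43+9=52
SUB r7, r7, #2 → r7=6-2=4
CMP r7, #0  (cmp 4,0)
BNE start: taken
XOR r0, r0, #8 → r0=52^8=60
ADD r0, r0, #9 → r0=60+9=69
SUB r7, r7, #2 → r7=4-2=2
CMP r7, #0  (cmp 2,0)
BNE start: taken
XOR r0, r0, #8 → r0=69^8=77
ADD r0, r0, #9 → r0=77+9=86
SUB r7, r7, #2 → r7=2-2=0
CMP r7, #0  (cmp 0,0)
BNE start: not taken
halt.
Total executed instructions: 28.

28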